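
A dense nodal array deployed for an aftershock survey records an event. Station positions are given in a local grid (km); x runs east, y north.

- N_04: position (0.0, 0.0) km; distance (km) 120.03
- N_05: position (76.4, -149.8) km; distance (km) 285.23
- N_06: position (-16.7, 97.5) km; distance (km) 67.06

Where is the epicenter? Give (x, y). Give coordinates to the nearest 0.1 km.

(-82.9, 86.8)

Circle about each station: x² + y² = 120.03²; (x − 76.4)² + (y + 149.8)² = 285.23²; (x + 16.7)² + (y − 97.5)² = 67.06².
Subtracting pairs of circle equations eliminates x²+y² and gives linear equations (the radical axes):
152.8 x − 299.6 y = -38671.95
-33.4 x + 195.0 y = 19695.30
Solving the 2×2 system: x ≈ -82.9, y ≈ 86.8 km.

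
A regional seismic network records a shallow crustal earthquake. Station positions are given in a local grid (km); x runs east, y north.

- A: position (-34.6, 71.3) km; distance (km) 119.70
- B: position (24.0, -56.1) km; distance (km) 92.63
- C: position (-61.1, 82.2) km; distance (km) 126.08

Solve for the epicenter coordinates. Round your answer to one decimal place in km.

x ≈ -67.8 km, y ≈ -43.7 km

Circle about each station: (x + 34.6)² + (y − 71.3)² = 119.70²; (x − 24.0)² + (y + 56.1)² = 92.63²; (x + 61.1)² + (y − 82.2)² = 126.08².
Subtracting the A equation from the B and C equations removes the quadratic terms:
117.2 x − 254.8 y = 3190.13
-53.0 x + 21.8 y = 2641.12
Solving the 2×2 system: x ≈ -67.8, y ≈ -43.7 km.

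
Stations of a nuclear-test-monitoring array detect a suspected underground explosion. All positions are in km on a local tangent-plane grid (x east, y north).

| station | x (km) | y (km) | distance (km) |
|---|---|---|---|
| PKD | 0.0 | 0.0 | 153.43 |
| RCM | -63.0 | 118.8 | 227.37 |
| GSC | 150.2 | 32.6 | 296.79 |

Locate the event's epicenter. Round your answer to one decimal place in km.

(-113.9, -102.8)

Circle about each station: x² + y² = 153.43²; (x + 63.0)² + (y − 118.8)² = 227.37²; (x − 150.2)² + (y − 32.6)² = 296.79².
Subtracting pairs of circle equations eliminates x²+y² and gives linear equations (the radical axes):
-126.0 x + 237.6 y = -10073.91
300.4 x + 65.2 y = -40920.74
Solving the 2×2 system: x ≈ -113.9, y ≈ -102.8 km.
Check against PKD (with the unrounded x, y): √(x²+y²) = 153.44 ≈ 153.43 km. ✓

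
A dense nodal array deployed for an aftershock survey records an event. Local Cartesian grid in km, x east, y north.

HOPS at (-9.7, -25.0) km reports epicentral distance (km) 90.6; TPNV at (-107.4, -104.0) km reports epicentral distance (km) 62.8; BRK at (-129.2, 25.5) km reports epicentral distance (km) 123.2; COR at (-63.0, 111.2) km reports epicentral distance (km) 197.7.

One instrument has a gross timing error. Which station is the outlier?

Solve using three stations at a time. Using HOPS, BRK, COR (subtract circle equations pairwise → linear system) gives (x, y) ≈ (-76.8, -86.1).
Distances from that point to each station vs reported:
  HOPS: calculated 90.7 vs reported 90.6 → residual 0.1 km
  TPNV: calculated 35.5 vs reported 62.8 → residual 27.3 km
  BRK: calculated 123.3 vs reported 123.2 → residual 0.1 km
  COR: calculated 197.7 vs reported 197.7 → residual 0.0 km
HOPS, BRK, COR are mutually consistent (residuals ≈ 0); TPNV is off by 27.3 km.

TPNV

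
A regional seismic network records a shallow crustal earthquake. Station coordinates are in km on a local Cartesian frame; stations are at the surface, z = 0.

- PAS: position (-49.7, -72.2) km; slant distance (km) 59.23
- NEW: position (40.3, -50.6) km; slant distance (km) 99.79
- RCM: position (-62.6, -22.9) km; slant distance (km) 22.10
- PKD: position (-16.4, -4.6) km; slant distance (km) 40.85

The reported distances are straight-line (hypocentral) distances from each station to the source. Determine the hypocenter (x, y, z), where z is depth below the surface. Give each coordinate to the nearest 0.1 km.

Each station gives a sphere (x−x_i)² + (y−y_i)² + z² = d_i² (stations at z=0).
Subtracting the PAS sphere from NEW and RCM: z² cancels, leaving linear equations in x and y:
180.0 x + 43.2 y = -9948.33
-25.8 x + 98.6 y = -219.98
Solving: x ≈ -51.499, y ≈ -15.706 km (keep extra digits for the depth step; rounded: -51.5, -15.7).
Then from the PAS sphere: z² = 59.23² − (x + 49.7)² − (y + 72.2)² with x = -51.499, y = -15.706, so z ≈ 17.703 ≈ 17.7 km.

x ≈ -51.5 km, y ≈ -15.7 km, depth ≈ 17.7 km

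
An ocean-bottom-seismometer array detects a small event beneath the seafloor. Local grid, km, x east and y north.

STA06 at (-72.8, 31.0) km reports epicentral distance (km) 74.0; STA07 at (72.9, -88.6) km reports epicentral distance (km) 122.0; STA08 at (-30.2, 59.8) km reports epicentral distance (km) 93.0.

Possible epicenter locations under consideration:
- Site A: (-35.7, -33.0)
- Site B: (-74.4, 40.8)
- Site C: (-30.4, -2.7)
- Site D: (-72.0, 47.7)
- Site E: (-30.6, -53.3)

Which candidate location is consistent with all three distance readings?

Site A

For each candidate, compare |candidate − station| to the reported distance:
Site A: residuals STA06 0.0, STA07 0.0, STA08 0.0 → max 0.0 km
Site B: residuals STA06 64.1, STA07 74.1, STA08 44.9 → max 74.1 km
Site C: residuals STA06 19.8, STA07 12.3, STA08 30.5 → max 30.5 km
Site D: residuals STA06 57.3, STA07 76.9, STA08 49.5 → max 76.9 km
Site E: residuals STA06 20.3, STA07 12.6, STA08 20.1 → max 20.3 km
Only Site A has all residuals ≈ 0.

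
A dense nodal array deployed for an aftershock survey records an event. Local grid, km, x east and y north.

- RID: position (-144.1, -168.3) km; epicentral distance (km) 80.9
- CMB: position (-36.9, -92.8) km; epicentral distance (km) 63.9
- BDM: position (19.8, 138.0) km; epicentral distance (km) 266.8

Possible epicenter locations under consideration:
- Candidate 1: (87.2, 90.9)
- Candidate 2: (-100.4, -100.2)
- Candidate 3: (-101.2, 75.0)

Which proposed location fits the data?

Candidate 2

For each candidate, compare |candidate − station| to the reported distance:
Candidate 1: residuals RID 266.5, CMB 157.8, BDM 184.6 → max 266.5 km
Candidate 2: residuals RID 0.0, CMB 0.0, BDM 0.0 → max 0.0 km
Candidate 3: residuals RID 166.2, CMB 115.8, BDM 130.4 → max 166.2 km
Only Candidate 2 has all residuals ≈ 0.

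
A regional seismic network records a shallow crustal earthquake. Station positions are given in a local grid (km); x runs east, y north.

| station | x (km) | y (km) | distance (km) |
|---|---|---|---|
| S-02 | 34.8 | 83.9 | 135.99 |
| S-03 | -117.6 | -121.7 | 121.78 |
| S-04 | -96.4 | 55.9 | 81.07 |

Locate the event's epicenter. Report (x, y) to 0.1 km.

Circle about each station: (x − 34.8)² + (y − 83.9)² = 135.99²; (x + 117.6)² + (y + 121.7)² = 121.78²; (x + 96.4)² + (y − 55.9)² = 81.07².
Subtracting the S-02 equation from the S-03 and S-04 equations removes the quadratic terms:
-304.8 x − 411.2 y = 24053.31
-262.4 x − 56.0 y = 16088.46
Solving the 2×2 system: x ≈ -58.0, y ≈ -15.5 km.

-58.0 km east, -15.5 km north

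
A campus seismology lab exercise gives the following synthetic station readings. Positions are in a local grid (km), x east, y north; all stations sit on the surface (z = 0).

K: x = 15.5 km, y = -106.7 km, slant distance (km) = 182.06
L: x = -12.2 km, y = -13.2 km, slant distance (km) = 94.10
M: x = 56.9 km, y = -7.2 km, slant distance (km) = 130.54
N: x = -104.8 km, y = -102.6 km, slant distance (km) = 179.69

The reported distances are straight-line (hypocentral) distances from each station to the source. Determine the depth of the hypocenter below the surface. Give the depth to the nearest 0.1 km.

Each station gives a sphere (x−x_i)² + (y−y_i)² + z² = d_i² (stations at z=0).
Subtracting the K sphere from L and M: z² cancels, leaving linear equations in x and y:
-55.4 x + 187.0 y = 12988.97
82.8 x + 199.0 y = 7769.46
Solving: x ≈ -42.701, y ≈ 56.809 km (keep extra digits for the depth step; rounded: -42.7, 56.8).
Then from the K sphere: z² = 182.06² − (x − 15.5)² − (y + 106.7)² with x = -42.701, y = 56.809, so z ≈ 54.984 ≈ 55.0 km.

depth ≈ 55.0 km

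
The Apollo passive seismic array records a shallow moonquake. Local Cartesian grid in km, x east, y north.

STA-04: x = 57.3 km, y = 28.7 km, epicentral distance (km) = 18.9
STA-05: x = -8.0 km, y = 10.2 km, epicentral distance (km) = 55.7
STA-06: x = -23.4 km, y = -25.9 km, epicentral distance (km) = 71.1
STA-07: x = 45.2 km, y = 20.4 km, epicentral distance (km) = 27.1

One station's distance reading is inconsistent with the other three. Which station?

Solve using three stations at a time. Using STA-05, STA-06, STA-07 (subtract circle equations pairwise → linear system) gives (x, y) ≈ (45.1, -6.7).
Distances from that point to each station vs reported:
  STA-04: calculated 37.5 vs reported 18.9 → residual 18.6 km
  STA-05: calculated 55.7 vs reported 55.7 → residual 0.0 km
  STA-06: calculated 71.1 vs reported 71.1 → residual 0.0 km
  STA-07: calculated 27.1 vs reported 27.1 → residual 0.0 km
STA-05, STA-06, STA-07 are mutually consistent (residuals ≈ 0); STA-04 is off by 18.6 km.

STA-04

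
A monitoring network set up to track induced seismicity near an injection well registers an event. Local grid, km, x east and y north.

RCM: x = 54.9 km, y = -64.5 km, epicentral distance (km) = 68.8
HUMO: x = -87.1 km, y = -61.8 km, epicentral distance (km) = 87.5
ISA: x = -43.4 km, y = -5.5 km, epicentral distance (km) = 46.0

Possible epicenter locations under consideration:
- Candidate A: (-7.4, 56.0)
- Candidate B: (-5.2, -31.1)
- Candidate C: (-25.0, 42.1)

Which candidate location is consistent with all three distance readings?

For each candidate, compare |candidate − station| to the reported distance:
Candidate A: residuals RCM 66.9, HUMO 54.7, ISA 25.3 → max 66.9 km
Candidate B: residuals RCM 0.0, HUMO 0.0, ISA 0.0 → max 0.0 km
Candidate C: residuals RCM 64.4, HUMO 33.5, ISA 5.0 → max 64.4 km
Only Candidate B has all residuals ≈ 0.

Candidate B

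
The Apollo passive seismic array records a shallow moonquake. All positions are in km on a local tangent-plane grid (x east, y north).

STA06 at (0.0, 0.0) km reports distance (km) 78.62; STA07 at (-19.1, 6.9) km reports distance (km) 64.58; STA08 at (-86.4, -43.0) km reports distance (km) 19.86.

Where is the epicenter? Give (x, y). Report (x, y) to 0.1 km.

Circle about each station: x² + y² = 78.62²; (x + 19.1)² + (y − 6.9)² = 64.58²; (x + 86.4)² + (y + 43.0)² = 19.86².
Subtracting the STA06 equation from the STA07 and STA08 equations removes the quadratic terms:
-38.2 x + 13.8 y = 2422.95
-172.8 x − 86.0 y = 15100.64
Solving the 2×2 system: x ≈ -73.5, y ≈ -27.9 km.
Check against STA06 (with the unrounded x, y): √(x²+y²) = 78.62 ≈ 78.62 km. ✓

x ≈ -73.5 km, y ≈ -27.9 km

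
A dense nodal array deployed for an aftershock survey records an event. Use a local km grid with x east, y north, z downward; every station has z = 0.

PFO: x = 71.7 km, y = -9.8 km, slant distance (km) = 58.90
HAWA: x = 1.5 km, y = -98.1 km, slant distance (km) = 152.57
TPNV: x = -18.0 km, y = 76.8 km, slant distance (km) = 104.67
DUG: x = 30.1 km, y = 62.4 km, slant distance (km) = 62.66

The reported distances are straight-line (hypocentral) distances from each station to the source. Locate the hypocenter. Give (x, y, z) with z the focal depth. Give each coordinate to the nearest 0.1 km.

Each station gives a sphere (x−x_i)² + (y−y_i)² + z² = d_i² (stations at z=0).
Subtracting the PFO sphere from HAWA and TPNV: z² cancels, leaving linear equations in x and y:
-140.4 x − 176.6 y = -15419.46
-179.4 x + 173.2 y = -6501.29
Solving: x ≈ 68.193, y ≈ 33.098 km (keep extra digits for the depth step; rounded: 68.2, 33.1).
Then from the PFO sphere: z² = 58.90² − (x − 71.7)² − (y + 9.8)² with x = 68.193, y = 33.098, so z ≈ 40.208 ≈ 40.2 km.

x ≈ 68.2 km, y ≈ 33.1 km, depth ≈ 40.2 km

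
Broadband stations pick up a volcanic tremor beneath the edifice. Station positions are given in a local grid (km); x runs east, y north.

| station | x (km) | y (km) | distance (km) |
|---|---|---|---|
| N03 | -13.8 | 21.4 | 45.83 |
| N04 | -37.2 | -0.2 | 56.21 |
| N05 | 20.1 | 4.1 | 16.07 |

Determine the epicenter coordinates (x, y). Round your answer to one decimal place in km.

Circle about each station: (x + 13.8)² + (y − 21.4)² = 45.83²; (x + 37.2)² + (y + 0.2)² = 56.21²; (x − 20.1)² + (y − 4.1)² = 16.07².
Subtracting the N03 equation from the N04 and N05 equations removes the quadratic terms:
-46.8 x − 43.2 y = -323.70
67.8 x − 34.6 y = 1614.56
Solving the 2×2 system: x ≈ 17.8, y ≈ -11.8 km.

x ≈ 17.8 km, y ≈ -11.8 km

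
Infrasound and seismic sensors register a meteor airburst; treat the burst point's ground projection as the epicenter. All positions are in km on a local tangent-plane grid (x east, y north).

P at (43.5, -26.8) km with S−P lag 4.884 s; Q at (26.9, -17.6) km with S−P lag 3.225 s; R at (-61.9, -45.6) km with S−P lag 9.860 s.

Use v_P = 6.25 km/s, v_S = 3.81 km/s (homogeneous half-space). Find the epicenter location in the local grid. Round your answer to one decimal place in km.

Distance from S−P lag: d = Δt · v_P v_S / (v_P − v_S) = Δt · (6.25·3.81)/(6.25−3.81) ≈ 9.7592·Δt.
So d_P = 47.66, d_Q = 31.47, d_R = 96.23 km.
Circle about each station: (x − 43.5)² + (y + 26.8)² = 47.66²; (x − 26.9)² + (y + 17.6)² = 31.47²; (x + 61.9)² + (y + 45.6)² = 96.23².
Subtracting the P equation from the Q and R equations removes the quadratic terms:
-33.2 x + 18.4 y = -296.01
-210.8 x − 37.6 y = -3688.26
Solving the 2×2 system: x ≈ 15.4, y ≈ 11.7 km.

x ≈ 15.4 km, y ≈ 11.7 km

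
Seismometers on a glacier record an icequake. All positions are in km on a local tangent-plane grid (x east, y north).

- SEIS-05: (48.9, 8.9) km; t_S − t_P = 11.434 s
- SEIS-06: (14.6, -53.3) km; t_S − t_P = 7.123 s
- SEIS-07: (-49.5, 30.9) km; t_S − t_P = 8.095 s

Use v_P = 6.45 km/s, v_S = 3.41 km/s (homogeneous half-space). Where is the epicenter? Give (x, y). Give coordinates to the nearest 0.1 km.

Distance from S−P lag: d = Δt · v_P v_S / (v_P − v_S) = Δt · (6.45·3.41)/(6.45−3.41) ≈ 7.2350·Δt.
So d_SEIS-05 = 82.73, d_SEIS-06 = 51.54, d_SEIS-07 = 58.57 km.
Circle about each station: (x − 48.9)² + (y − 8.9)² = 82.73²; (x − 14.6)² + (y + 53.3)² = 51.54²; (x + 49.5)² + (y − 30.9)² = 58.57².
Subtracting pairs of circle equations eliminates x²+y² and gives linear equations (the radical axes):
-68.6 x − 124.4 y = 4771.51
-196.8 x + 44.0 y = 4348.45
Solving the 2×2 system: x ≈ -27.3, y ≈ -23.3 km.

-27.3 km east, -23.3 km north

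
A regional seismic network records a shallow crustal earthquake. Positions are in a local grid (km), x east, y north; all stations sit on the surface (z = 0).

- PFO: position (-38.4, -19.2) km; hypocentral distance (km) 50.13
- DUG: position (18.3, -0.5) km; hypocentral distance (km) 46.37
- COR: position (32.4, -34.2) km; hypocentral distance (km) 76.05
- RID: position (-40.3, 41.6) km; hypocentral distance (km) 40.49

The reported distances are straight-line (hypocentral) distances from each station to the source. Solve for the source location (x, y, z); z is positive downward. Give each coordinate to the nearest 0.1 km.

(-16.4, 19.1, 23.7)

Each station gives a sphere (x−x_i)² + (y−y_i)² + z² = d_i² (stations at z=0).
Subtracting the PFO sphere from DUG and COR: z² cancels, leaving linear equations in x and y:
113.4 x + 37.4 y = -1145.22
141.6 x − 30.0 y = -2894.39
Solving: x ≈ -16.396, y ≈ 19.092 km (keep extra digits for the depth step; rounded: -16.4, 19.1).
Then from the PFO sphere: z² = 50.13² − (x + 38.4)² − (y + 19.2)² with x = -16.396, y = 19.092, so z ≈ 23.718 ≈ 23.7 km.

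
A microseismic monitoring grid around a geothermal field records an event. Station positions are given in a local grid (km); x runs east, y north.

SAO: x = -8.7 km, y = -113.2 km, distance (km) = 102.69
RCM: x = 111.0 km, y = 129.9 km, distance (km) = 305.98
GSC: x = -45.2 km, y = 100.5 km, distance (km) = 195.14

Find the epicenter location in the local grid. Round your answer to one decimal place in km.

Circle about each station: (x + 8.7)² + (y + 113.2)² = 102.69²; (x − 111.0)² + (y − 129.9)² = 305.98²; (x + 45.2)² + (y − 100.5)² = 195.14².
Subtracting the SAO equation from the RCM and GSC equations removes the quadratic terms:
239.4 x + 486.2 y = -66773.44
-73.0 x + 427.4 y = -28281.02
Solving the 2×2 system: x ≈ -107.3, y ≈ -84.5 km.
Check against SAO (with the unrounded x, y): √((x + 8.7)²+(y + 113.2)²) = 102.70 ≈ 102.69 km. ✓

-107.3 km east, -84.5 km north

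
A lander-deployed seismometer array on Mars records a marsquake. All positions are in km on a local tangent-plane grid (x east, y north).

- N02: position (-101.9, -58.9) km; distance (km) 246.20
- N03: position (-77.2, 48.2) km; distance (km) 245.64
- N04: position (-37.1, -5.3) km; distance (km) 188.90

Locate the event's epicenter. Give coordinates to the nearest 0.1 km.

Circle about each station: (x + 101.9)² + (y + 58.9)² = 246.20²; (x + 77.2)² + (y − 48.2)² = 245.64²; (x + 37.1)² + (y + 5.3)² = 188.90².
Subtracting the N02 equation from the N03 and N04 equations removes the quadratic terms:
49.4 x + 214.2 y = -5294.31
129.6 x + 107.2 y = 12482.91
Solving the 2×2 system: x ≈ 144.3, y ≈ -58.0 km.

(144.3, -58.0)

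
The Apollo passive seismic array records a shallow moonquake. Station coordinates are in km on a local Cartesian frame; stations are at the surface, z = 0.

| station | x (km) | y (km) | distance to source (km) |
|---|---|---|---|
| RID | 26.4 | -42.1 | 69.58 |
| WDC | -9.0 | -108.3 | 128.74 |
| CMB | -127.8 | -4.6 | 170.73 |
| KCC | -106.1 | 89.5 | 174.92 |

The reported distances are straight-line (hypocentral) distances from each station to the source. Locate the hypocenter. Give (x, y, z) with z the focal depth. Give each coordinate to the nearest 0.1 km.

x ≈ 33.8 km, y ≈ -0.0 km, depth ≈ 54.9 km

Each station gives a sphere (x−x_i)² + (y−y_i)² + z² = d_i² (stations at z=0).
Subtracting the RID sphere from WDC and CMB: z² cancels, leaving linear equations in x and y:
-70.8 x − 132.4 y = -2392.09
-308.4 x + 75.0 y = -10422.73
Solving: x ≈ 33.795, y ≈ -0.005 km (keep extra digits for the depth step; rounded: 33.8, -0.0).
Then from the RID sphere: z² = 69.58² − (x − 26.4)² − (y + 42.1)² with x = 33.795, y = -0.005, so z ≈ 54.906 ≈ 54.9 km.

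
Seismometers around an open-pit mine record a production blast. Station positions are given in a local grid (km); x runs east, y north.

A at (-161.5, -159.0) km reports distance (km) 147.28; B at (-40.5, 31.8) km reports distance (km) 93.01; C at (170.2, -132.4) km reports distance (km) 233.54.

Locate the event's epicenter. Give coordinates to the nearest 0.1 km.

x ≈ -52.0 km, y ≈ -60.5 km

Circle about each station: (x + 161.5)² + (y + 159.0)² = 147.28²; (x + 40.5)² + (y − 31.8)² = 93.01²; (x − 170.2)² + (y + 132.4)² = 233.54².
Subtracting pairs of circle equations eliminates x²+y² and gives linear equations (the radical axes):
242.0 x + 381.6 y = -35671.22
663.4 x + 53.2 y = -37714.98
Solving the 2×2 system: x ≈ -52.0, y ≈ -60.5 km.
Check against A (with the unrounded x, y): √((x + 161.5)²+(y + 159.0)²) = 147.28 ≈ 147.28 km. ✓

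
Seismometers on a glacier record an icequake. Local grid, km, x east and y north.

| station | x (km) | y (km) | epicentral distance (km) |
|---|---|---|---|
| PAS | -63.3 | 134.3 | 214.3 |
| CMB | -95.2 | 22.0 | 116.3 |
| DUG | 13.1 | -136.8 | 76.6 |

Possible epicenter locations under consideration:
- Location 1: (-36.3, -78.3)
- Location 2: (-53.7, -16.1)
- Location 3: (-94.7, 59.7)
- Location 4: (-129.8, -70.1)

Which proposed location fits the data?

For each candidate, compare |candidate − station| to the reported distance:
Location 1: residuals PAS 0.0, CMB 0.0, DUG 0.0 → max 0.0 km
Location 2: residuals PAS 63.6, CMB 60.0, DUG 61.4 → max 63.6 km
Location 3: residuals PAS 133.4, CMB 78.6, DUG 147.5 → max 147.5 km
Location 4: residuals PAS 0.6, CMB 17.9, DUG 81.1 → max 81.1 km
Only Location 1 has all residuals ≈ 0.

Location 1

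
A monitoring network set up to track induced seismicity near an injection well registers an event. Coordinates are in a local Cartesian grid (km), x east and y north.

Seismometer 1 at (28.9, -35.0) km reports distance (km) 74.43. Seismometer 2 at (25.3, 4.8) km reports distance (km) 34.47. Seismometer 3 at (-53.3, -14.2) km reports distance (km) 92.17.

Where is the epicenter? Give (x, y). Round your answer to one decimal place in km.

21.9 km east, 39.1 km north

Circle about each station: (x − 28.9)² + (y + 35.0)² = 74.43²; (x − 25.3)² + (y − 4.8)² = 34.47²; (x + 53.3)² + (y + 14.2)² = 92.17².
Subtracting the Seismometer 1 equation from the Seismometer 2 and Seismometer 3 equations removes the quadratic terms:
-7.2 x + 79.6 y = 2954.56
-164.4 x + 41.6 y = -1973.16
Solving the 2×2 system: x ≈ 21.9, y ≈ 39.1 km.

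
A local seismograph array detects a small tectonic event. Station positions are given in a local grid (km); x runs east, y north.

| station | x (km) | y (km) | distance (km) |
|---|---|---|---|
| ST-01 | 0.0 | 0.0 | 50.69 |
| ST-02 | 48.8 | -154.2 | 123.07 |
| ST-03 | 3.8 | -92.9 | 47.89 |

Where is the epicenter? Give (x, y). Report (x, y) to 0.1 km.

x ≈ -14.4 km, y ≈ -48.6 km

Circle about each station: x² + y² = 50.69²; (x − 48.8)² + (y + 154.2)² = 123.07²; (x − 3.8)² + (y + 92.9)² = 47.89².
Subtracting the ST-01 equation from the ST-02 and ST-03 equations removes the quadratic terms:
97.6 x − 308.4 y = 13582.33
7.6 x − 185.8 y = 8920.87
Solving the 2×2 system: x ≈ -14.4, y ≈ -48.6 km.
Check against ST-01 (with the unrounded x, y): √(x²+y²) = 50.70 ≈ 50.69 km. ✓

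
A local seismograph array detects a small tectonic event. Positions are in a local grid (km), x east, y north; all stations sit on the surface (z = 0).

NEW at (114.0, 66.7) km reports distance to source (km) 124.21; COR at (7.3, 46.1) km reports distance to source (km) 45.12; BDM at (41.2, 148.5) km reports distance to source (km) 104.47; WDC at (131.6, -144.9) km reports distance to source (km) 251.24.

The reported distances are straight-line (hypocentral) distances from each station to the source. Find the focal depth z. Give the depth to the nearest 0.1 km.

Each station gives a sphere (x−x_i)² + (y−y_i)² + z² = d_i² (stations at z=0).
Subtracting the NEW sphere from COR and BDM: z² cancels, leaving linear equations in x and y:
-213.4 x − 41.2 y = -1874.08
-145.6 x + 163.6 y = 10818.94
Solving: x ≈ -3.401, y ≈ 63.104 km (keep extra digits for the depth step; rounded: -3.4, 63.1).
Then from the NEW sphere: z² = 124.21² − (x − 114.0)² − (y − 66.7)² with x = -3.401, y = 63.104, so z ≈ 40.400 ≈ 40.4 km.
Check against WDC (with the unrounded solution): distance 251.24 ≈ 251.24 km. ✓

z ≈ 40.4 km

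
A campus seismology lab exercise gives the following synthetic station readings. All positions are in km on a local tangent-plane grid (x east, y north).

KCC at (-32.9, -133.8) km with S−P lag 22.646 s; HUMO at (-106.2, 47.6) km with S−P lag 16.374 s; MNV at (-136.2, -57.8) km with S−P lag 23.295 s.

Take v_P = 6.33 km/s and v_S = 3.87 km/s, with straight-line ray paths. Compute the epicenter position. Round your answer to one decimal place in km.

54.7 km east, 74.0 km north

Distance from S−P lag: d = Δt · v_P v_S / (v_P − v_S) = Δt · (6.33·3.87)/(6.33−3.87) ≈ 9.9582·Δt.
So d_KCC = 225.51, d_HUMO = 163.06, d_MNV = 231.98 km.
Circle about each station: (x + 32.9)² + (y + 133.8)² = 225.51²; (x + 106.2)² + (y − 47.6)² = 163.06²; (x + 136.2)² + (y + 57.8)² = 231.98².
Subtracting the KCC equation from the HUMO and MNV equations removes the quadratic terms:
-146.6 x + 362.8 y = 18825.55
-206.6 x + 152.0 y = -53.53
Solving the 2×2 system: x ≈ 54.7, y ≈ 74.0 km.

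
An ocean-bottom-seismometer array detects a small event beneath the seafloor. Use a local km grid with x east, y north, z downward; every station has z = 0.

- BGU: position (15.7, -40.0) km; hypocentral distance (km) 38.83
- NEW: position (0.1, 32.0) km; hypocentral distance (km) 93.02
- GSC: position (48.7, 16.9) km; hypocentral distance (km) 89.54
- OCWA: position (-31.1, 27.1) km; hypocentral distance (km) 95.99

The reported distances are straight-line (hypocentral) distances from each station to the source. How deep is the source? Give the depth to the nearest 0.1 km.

depth ≈ 35.1 km

Each station gives a sphere (x−x_i)² + (y−y_i)² + z² = d_i² (stations at z=0).
Subtracting the BGU sphere from NEW and GSC: z² cancels, leaving linear equations in x and y:
-31.2 x + 144.0 y = -7967.43
66.0 x + 113.8 y = -5698.83
Solving: x ≈ 6.592, y ≈ -53.901 km (keep extra digits for the depth step; rounded: 6.6, -53.9).
Then from the BGU sphere: z² = 38.83² − (x − 15.7)² − (y + 40.0)² with x = 6.592, y = -53.901, so z ≈ 35.094 ≈ 35.1 km.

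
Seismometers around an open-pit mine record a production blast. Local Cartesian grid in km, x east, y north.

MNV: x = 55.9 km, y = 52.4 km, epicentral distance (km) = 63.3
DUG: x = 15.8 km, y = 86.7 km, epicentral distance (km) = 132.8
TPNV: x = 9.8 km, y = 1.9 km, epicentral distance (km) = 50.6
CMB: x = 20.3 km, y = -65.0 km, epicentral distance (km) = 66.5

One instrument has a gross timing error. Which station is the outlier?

Solve using three stations at a time. Using MNV, TPNV, CMB (subtract circle equations pairwise → linear system) gives (x, y) ≈ (58.7, -10.8).
Distances from that point to each station vs reported:
  MNV: calculated 63.2 vs reported 63.3 → residual 0.1 km
  DUG: calculated 106.5 vs reported 132.8 → residual 26.3 km
  TPNV: calculated 50.5 vs reported 50.6 → residual 0.1 km
  CMB: calculated 66.4 vs reported 66.5 → residual 0.1 km
MNV, TPNV, CMB are mutually consistent (residuals ≈ 0); DUG is off by 26.3 km.

DUG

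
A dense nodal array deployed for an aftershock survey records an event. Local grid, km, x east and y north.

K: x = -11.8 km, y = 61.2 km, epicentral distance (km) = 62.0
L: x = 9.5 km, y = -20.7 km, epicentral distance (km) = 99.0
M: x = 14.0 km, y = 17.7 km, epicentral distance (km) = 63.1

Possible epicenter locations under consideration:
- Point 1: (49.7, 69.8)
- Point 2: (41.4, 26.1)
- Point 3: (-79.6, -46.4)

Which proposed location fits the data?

For each candidate, compare |candidate − station| to the reported distance:
Point 1: residuals K 0.1, L 0.0, M 0.1 → max 0.1 km
Point 2: residuals K 1.7, L 42.4, M 34.4 → max 42.4 km
Point 3: residuals K 65.2, L 6.3, M 50.3 → max 65.2 km
Only Point 1 has all residuals ≈ 0.

Point 1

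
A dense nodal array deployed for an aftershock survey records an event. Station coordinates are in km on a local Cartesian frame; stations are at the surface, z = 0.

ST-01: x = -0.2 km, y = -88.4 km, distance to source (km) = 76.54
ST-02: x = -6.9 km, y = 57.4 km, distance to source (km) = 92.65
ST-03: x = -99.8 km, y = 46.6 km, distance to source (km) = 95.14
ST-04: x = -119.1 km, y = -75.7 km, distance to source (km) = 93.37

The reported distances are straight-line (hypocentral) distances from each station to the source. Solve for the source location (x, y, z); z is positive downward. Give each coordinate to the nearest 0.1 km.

Each station gives a sphere (x−x_i)² + (y−y_i)² + z² = d_i² (stations at z=0).
Subtracting the ST-01 sphere from ST-02 and ST-03: z² cancels, leaving linear equations in x and y:
-13.4 x + 291.6 y = -7197.88
-199.2 x + 270.0 y = 1123.75
Solving: x ≈ -41.696, y ≈ -26.600 km (keep extra digits for the depth step; rounded: -41.7, -26.6).
Then from the ST-01 sphere: z² = 76.54² − (x + 0.2)² − (y + 88.4)² with x = -41.696, y = -26.600, so z ≈ 17.810 ≈ 17.8 km.
Check against ST-04 (with the unrounded solution): distance 93.38 ≈ 93.37 km. ✓

x ≈ -41.7 km, y ≈ -26.6 km, depth ≈ 17.8 km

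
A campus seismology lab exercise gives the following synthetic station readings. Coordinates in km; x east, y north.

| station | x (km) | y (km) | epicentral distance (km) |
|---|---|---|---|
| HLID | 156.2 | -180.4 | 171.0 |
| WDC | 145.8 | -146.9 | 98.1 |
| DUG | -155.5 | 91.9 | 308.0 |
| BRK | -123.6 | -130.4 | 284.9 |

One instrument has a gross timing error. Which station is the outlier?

Solve using three stations at a time. Using HLID, DUG, BRK (subtract circle equations pairwise → linear system) gives (x, y) ≈ (135.0, -10.7).
Distances from that point to each station vs reported:
  HLID: calculated 171.1 vs reported 171.0 → residual 0.1 km
  WDC: calculated 136.7 vs reported 98.1 → residual 38.6 km
  DUG: calculated 308.0 vs reported 308.0 → residual 0.0 km
  BRK: calculated 284.9 vs reported 284.9 → residual 0.0 km
HLID, DUG, BRK are mutually consistent (residuals ≈ 0); WDC is off by 38.6 km.

WDC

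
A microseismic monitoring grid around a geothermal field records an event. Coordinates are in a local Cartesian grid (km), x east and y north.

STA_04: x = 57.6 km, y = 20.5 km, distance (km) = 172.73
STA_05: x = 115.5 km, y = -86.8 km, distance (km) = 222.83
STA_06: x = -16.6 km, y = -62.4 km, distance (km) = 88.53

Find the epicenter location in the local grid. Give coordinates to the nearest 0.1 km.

Circle about each station: (x − 57.6)² + (y − 20.5)² = 172.73²; (x − 115.5)² + (y + 86.8)² = 222.83²; (x + 16.6)² + (y + 62.4)² = 88.53².
Subtracting the STA_04 equation from the STA_05 and STA_06 equations removes the quadratic terms:
115.8 x − 214.6 y = -2681.08
-148.4 x − 165.8 y = 22429.40
Solving the 2×2 system: x ≈ -103.0, y ≈ -43.1 km.

x ≈ -103.0 km, y ≈ -43.1 km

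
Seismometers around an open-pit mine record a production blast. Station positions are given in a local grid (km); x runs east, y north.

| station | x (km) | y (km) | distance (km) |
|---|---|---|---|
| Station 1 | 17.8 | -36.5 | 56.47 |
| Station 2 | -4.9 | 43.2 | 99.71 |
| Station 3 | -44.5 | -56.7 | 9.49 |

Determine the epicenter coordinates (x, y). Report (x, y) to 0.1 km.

(-36.7, -51.3)

Circle about each station: (x − 17.8)² + (y + 36.5)² = 56.47²; (x + 4.9)² + (y − 43.2)² = 99.71²; (x + 44.5)² + (y + 56.7)² = 9.49².
Subtracting pairs of circle equations eliminates x²+y² and gives linear equations (the radical axes):
-45.4 x + 159.4 y = -6512.06
-124.6 x − 40.4 y = 6644.85
Solving the 2×2 system: x ≈ -36.7, y ≈ -51.3 km.
Check against Station 1 (with the unrounded x, y): √((x − 17.8)²+(y + 36.5)²) = 56.47 ≈ 56.47 km. ✓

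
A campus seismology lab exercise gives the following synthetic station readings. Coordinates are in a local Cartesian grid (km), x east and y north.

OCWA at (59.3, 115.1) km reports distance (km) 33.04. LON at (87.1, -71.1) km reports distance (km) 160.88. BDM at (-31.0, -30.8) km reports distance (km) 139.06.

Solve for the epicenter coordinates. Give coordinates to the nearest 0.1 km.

Circle about each station: (x − 59.3)² + (y − 115.1)² = 33.04²; (x − 87.1)² + (y + 71.1)² = 160.88²; (x + 31.0)² + (y + 30.8)² = 139.06².
Subtracting the OCWA equation from the LON and BDM equations removes the quadratic terms:
55.6 x − 372.4 y = -28913.61
-180.6 x − 291.8 y = -33100.90
Solving the 2×2 system: x ≈ 46.6, y ≈ 84.6 km.

x ≈ 46.6 km, y ≈ 84.6 km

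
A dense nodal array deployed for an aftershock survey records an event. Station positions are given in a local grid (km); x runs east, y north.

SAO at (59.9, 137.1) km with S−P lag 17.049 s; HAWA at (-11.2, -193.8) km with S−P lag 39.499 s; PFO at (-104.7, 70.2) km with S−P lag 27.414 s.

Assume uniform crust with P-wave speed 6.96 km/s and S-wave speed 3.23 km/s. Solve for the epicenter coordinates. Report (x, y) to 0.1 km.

Distance from S−P lag: d = Δt · v_P v_S / (v_P − v_S) = Δt · (6.96·3.23)/(6.96−3.23) ≈ 6.0270·Δt.
So d_SAO = 102.75, d_HAWA = 238.06, d_PFO = 165.22 km.
Circle about each station: (x − 59.9)² + (y − 137.1)² = 102.75²; (x + 11.2)² + (y + 193.8)² = 238.06²; (x + 104.7)² + (y − 70.2)² = 165.22².
Subtracting the SAO equation from the HAWA and PFO equations removes the quadratic terms:
-142.2 x − 661.8 y = -30815.54
-329.2 x − 133.8 y = -23234.38
Solving the 2×2 system: x ≈ 56.6, y ≈ 34.4 km.
Check against SAO (with the unrounded x, y): √((x − 59.9)²+(y − 137.1)²) = 102.75 ≈ 102.75 km. ✓

x ≈ 56.6 km, y ≈ 34.4 km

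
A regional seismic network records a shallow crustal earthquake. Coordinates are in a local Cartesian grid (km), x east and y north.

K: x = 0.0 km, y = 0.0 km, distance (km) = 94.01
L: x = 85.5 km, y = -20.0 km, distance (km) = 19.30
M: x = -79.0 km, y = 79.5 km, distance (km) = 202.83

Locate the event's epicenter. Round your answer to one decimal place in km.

x ≈ 85.4 km, y ≈ -39.3 km

Circle about each station: x² + y² = 94.01²; (x − 85.5)² + (y + 20.0)² = 19.30²; (x + 79.0)² + (y − 79.5)² = 202.83².
Subtracting the K equation from the L and M equations removes the quadratic terms:
171.0 x − 40.0 y = 16175.64
-158.0 x + 159.0 y = -19740.88
Solving the 2×2 system: x ≈ 85.4, y ≈ -39.3 km.
Check against K (with the unrounded x, y): √(x²+y²) = 94.01 ≈ 94.01 km. ✓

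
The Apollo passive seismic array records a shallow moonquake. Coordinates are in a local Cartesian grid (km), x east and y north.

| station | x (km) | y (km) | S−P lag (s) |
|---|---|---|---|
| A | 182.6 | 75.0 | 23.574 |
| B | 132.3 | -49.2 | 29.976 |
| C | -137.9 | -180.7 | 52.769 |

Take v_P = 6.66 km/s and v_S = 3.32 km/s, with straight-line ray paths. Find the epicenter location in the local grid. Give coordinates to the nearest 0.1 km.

(34.2, 123.3)

Distance from S−P lag: d = Δt · v_P v_S / (v_P − v_S) = Δt · (6.66·3.32)/(6.66−3.32) ≈ 6.6201·Δt.
So d_A = 156.06, d_B = 198.44, d_C = 349.34 km.
Circle about each station: (x − 182.6)² + (y − 75.0)² = 156.06²; (x − 132.3)² + (y + 49.2)² = 198.44²; (x + 137.9)² + (y + 180.7)² = 349.34².
Subtracting pairs of circle equations eliminates x²+y² and gives linear equations (the radical axes):
-100.6 x − 248.4 y = -34067.54
-641.0 x − 511.4 y = -84982.57
Solving the 2×2 system: x ≈ 34.2, y ≈ 123.3 km.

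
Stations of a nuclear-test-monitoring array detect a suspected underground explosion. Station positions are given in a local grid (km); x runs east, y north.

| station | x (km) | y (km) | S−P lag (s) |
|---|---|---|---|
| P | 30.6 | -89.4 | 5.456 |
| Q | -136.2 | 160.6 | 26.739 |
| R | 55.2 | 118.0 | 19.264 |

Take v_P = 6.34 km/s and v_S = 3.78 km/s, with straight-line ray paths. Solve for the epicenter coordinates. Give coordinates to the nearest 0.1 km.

Distance from S−P lag: d = Δt · v_P v_S / (v_P − v_S) = Δt · (6.34·3.78)/(6.34−3.78) ≈ 9.3614·Δt.
So d_P = 51.08, d_Q = 250.31, d_R = 180.34 km.
Circle about each station: (x − 30.6)² + (y + 89.4)² = 51.08²; (x + 136.2)² + (y − 160.6)² = 250.31²; (x − 55.2)² + (y − 118.0)² = 180.34².
Subtracting the P equation from the Q and R equations removes the quadratic terms:
-333.6 x + 500.0 y = -24631.85
49.2 x + 414.8 y = -21871.03
Solving the 2×2 system: x ≈ -4.4, y ≈ -52.2 km.

(-4.4, -52.2)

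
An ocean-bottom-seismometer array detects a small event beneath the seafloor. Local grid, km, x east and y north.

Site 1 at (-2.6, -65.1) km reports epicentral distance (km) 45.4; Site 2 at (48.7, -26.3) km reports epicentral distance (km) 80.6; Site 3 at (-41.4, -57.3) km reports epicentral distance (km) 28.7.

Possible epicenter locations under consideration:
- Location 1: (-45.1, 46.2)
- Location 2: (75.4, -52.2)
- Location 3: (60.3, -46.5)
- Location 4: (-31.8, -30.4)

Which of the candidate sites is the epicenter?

For each candidate, compare |candidate − station| to the reported distance:
Location 1: residuals Site 1 73.7, Site 2 38.0, Site 3 74.9 → max 74.9 km
Location 2: residuals Site 1 33.7, Site 2 43.4, Site 3 88.2 → max 88.2 km
Location 3: residuals Site 1 20.2, Site 2 57.3, Site 3 73.6 → max 73.6 km
Location 4: residuals Site 1 0.0, Site 2 0.0, Site 3 0.1 → max 0.1 km
Only Location 4 has all residuals ≈ 0.

Location 4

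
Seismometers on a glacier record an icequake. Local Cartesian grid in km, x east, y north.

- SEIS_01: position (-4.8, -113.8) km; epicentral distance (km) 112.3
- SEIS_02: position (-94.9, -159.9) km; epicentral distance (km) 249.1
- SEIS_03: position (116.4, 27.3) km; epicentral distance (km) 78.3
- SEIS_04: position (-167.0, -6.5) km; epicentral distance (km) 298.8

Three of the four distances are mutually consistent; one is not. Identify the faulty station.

SEIS_01

Solve using three stations at a time. Using SEIS_02, SEIS_03, SEIS_04 (subtract circle equations pairwise → linear system) gives (x, y) ≈ (128.6, -50.0).
Distances from that point to each station vs reported:
  SEIS_01: calculated 147.9 vs reported 112.3 → residual 35.6 km
  SEIS_02: calculated 249.1 vs reported 249.1 → residual 0.0 km
  SEIS_03: calculated 78.2 vs reported 78.3 → residual 0.1 km
  SEIS_04: calculated 298.8 vs reported 298.8 → residual 0.0 km
SEIS_02, SEIS_03, SEIS_04 are mutually consistent (residuals ≈ 0); SEIS_01 is off by 35.6 km.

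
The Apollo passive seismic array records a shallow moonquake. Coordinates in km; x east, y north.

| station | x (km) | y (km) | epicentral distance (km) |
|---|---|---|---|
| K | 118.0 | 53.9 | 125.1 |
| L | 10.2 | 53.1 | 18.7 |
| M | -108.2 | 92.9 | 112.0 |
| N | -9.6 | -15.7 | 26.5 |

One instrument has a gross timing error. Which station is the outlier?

N

Solve using three stations at a time. Using K, L, M (subtract circle equations pairwise → linear system) gives (x, y) ≈ (-6.8, 45.3).
Distances from that point to each station vs reported:
  K: calculated 125.1 vs reported 125.1 → residual 0.0 km
  L: calculated 18.7 vs reported 18.7 → residual 0.0 km
  M: calculated 112.0 vs reported 112.0 → residual 0.0 km
  N: calculated 61.1 vs reported 26.5 → residual 34.6 km
K, L, M are mutually consistent (residuals ≈ 0); N is off by 34.6 km.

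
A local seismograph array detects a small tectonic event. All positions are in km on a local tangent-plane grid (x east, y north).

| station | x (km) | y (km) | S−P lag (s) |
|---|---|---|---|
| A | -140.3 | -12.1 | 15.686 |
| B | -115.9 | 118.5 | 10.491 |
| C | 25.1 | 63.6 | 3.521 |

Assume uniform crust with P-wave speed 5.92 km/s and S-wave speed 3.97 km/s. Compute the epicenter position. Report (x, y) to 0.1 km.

Distance from S−P lag: d = Δt · v_P v_S / (v_P − v_S) = Δt · (5.92·3.97)/(5.92−3.97) ≈ 12.0525·Δt.
So d_A = 189.06, d_B = 126.44, d_C = 42.44 km.
Circle about each station: (x + 140.3)² + (y + 12.1)² = 189.06²; (x + 115.9)² + (y − 118.5)² = 126.44²; (x − 25.1)² + (y − 63.6)² = 42.44².
Subtracting pairs of circle equations eliminates x²+y² and gives linear equations (the radical axes):
48.8 x + 261.2 y = 27401.17
330.8 x + 151.4 y = 18787.00
Solving the 2×2 system: x ≈ 9.6, y ≈ 103.1 km.

x ≈ 9.6 km, y ≈ 103.1 km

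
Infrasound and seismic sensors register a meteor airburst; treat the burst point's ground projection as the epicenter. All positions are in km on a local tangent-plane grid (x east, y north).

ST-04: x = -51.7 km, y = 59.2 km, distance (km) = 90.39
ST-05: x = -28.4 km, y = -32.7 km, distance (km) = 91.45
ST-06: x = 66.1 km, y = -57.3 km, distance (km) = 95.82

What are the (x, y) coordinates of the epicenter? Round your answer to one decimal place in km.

34.9 km east, 33.3 km north

Circle about each station: (x + 51.7)² + (y − 59.2)² = 90.39²; (x + 28.4)² + (y + 32.7)² = 91.45²; (x − 66.1)² + (y + 57.3)² = 95.82².
Subtracting pairs of circle equations eliminates x²+y² and gives linear equations (the radical axes):
46.6 x − 183.8 y = -4494.43
235.6 x − 233.0 y = 463.85
Solving the 2×2 system: x ≈ 34.9, y ≈ 33.3 km.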